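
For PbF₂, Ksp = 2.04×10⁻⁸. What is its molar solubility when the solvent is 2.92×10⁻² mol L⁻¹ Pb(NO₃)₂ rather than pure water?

PbF₂(s) ⇌ Pb²⁺(aq) + 2 F⁻(aq)
Let s be the solubility of PbF₂ here. The common ion gives [Pb²⁺] ≈ 2.92×10⁻² mol L⁻¹, and [F⁻] = 2s.
Ksp = [Pb²⁺][F⁻]^2 = (2.92×10⁻²)(2s)^2
(2s)^2 = 2.04×10⁻⁸ / (2.92×10⁻²) = 6.99×10⁻⁷
s = 4.18×10⁻⁴ mol L⁻¹

4.18×10⁻⁴ M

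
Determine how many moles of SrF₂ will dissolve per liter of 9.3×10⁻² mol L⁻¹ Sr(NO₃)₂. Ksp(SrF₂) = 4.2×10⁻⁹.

SrF₂(s) ⇌ Sr²⁺(aq) + 2 F⁻(aq)
Let s be the solubility of SrF₂ here. The common ion gives [Sr²⁺] ≈ 9.3×10⁻² mol L⁻¹, and [F⁻] = 2s.
Ksp = [Sr²⁺][F⁻]^2 = (9.3×10⁻²)(2s)^2
(2s)^2 = 4.2×10⁻⁹ / (9.3×10⁻²) = 4.5×10⁻⁸
s = 1.1×10⁻⁴ mol L⁻¹

1.1×10⁻⁴ M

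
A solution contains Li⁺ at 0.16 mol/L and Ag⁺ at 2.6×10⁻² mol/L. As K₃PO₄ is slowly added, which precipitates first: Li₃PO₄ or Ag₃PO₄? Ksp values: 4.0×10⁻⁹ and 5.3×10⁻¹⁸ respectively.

Ag₃PO₄

The threshold for precipitation is Q = Ksp.
For Li₃PO₄: [PO₄³⁻] = (Ksp/[Li⁺]^3) = 9.8×10⁻⁷ mol/L
For Ag₃PO₄: [PO₄³⁻] = (Ksp/[Ag⁺]^3) = 3.0×10⁻¹³ mol/L
The smaller threshold [PO₄³⁻] is reached first, so Ag₃PO₄ precipitates first.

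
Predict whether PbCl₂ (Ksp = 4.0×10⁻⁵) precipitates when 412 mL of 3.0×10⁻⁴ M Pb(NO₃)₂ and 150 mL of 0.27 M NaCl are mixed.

The combined volume is 562 mL.
[Pb²⁺] = (3.0×10⁻⁴)(412)/562 = 2.2×10⁻⁴ M
[Cl⁻] = (0.27)(150)/562 = 7.2×10⁻² M
Q = [Pb²⁺][Cl⁻]^2 = 1.1×10⁻⁶
Since Q (1.1×10⁻⁶) is less than Ksp (4.0×10⁻⁵), no PbCl₂ precipitates.

No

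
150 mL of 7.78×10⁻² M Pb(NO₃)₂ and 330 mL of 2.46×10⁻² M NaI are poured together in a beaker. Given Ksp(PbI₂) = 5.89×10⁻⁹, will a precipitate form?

The combined volume is 480 mL.
[Pb²⁺] = (7.78×10⁻²)(150)/480 = 2.43×10⁻² M
[I⁻] = (2.46×10⁻²)(330)/480 = 1.69×10⁻² M
Q = [Pb²⁺][I⁻]^2 = 6.95×10⁻⁶
Because Q > Ksp (6.95×10⁻⁶ vs 5.89×10⁻⁹), a precipitate of PbI₂ forms.

Yes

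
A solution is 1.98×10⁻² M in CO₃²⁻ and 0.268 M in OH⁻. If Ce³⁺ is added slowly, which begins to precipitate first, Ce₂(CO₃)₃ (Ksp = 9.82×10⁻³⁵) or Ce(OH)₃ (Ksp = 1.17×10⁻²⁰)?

The threshold for precipitation is Q = Ksp.
For Ce₂(CO₃)₃: [Ce³⁺] = (Ksp/[CO₃²⁻]^3)^(1/2) = 3.56×10⁻¹⁵ M
For Ce(OH)₃: [Ce³⁺] = (Ksp/[OH⁻]^3) = 6.08×10⁻¹⁹ M
The smaller threshold [Ce³⁺] is reached first, so Ce(OH)₃ precipitates first.

Ce(OH)₃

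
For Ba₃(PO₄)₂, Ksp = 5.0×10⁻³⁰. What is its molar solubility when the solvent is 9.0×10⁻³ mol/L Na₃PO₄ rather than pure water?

1.3×10⁻⁹ M

Ba₃(PO₄)₂(s) ⇌ 3 Ba²⁺(aq) + 2 PO₄³⁻(aq)
PO₄³⁻ is already present at 9.0×10⁻³ mol/L. If s mol/L of Ba₃(PO₄)₂ dissolves, [Ba²⁺] = 3s while [PO₄³⁻] ≈ 9.0×10⁻³ mol/L.
Ksp = [Ba²⁺]^3[PO₄³⁻]^2 = (3s)^3(9.0×10⁻³)^2
(3s)^3 = 5.0×10⁻³⁰ / (9.0×10⁻³)^2 = 6.2×10⁻²⁶
s = 1.3×10⁻⁹ mol/L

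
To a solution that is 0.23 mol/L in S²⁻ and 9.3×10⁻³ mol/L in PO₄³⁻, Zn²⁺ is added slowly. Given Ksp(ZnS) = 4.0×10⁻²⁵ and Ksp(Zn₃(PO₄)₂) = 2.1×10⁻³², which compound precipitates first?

The threshold for precipitation is Q = Ksp.
For ZnS: [Zn²⁺] = (Ksp/[S²⁻]) = 1.7×10⁻²⁴ mol/L
For Zn₃(PO₄)₂: [Zn²⁺] = (Ksp/[PO₄³⁻]^2)^(1/3) = 6.2×10⁻¹⁰ mol/L
Since ZnS needs less Zn²⁺ to reach saturation, it precipitates first.

ZnS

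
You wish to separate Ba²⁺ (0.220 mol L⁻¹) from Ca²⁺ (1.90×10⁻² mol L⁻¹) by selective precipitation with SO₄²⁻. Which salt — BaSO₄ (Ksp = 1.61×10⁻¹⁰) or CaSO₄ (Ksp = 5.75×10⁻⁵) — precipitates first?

BaSO₄

Precipitation begins when Q = Ksp.
For BaSO₄: [SO₄²⁻] = (Ksp/[Ba²⁺]) = 7.32×10⁻¹⁰ mol L⁻¹
For CaSO₄: [SO₄²⁻] = (Ksp/[Ca²⁺]) = 3.03×10⁻³ mol L⁻¹
BaSO₄ requires the lower [SO₄²⁻], so it precipitates first.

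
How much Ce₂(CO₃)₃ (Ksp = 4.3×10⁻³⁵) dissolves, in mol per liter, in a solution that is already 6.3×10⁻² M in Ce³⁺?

7.4×10⁻¹² M

Ce₂(CO₃)₃(s) ⇌ 2 Ce³⁺(aq) + 3 CO₃²⁻(aq)
The solution already contains Ce³⁺ at 6.3×10⁻² M. Let s be the molar solubility of Ce₂(CO₃)₃.
[Ce³⁺] ≈ 6.3×10⁻² M (common ion dominates); [CO₃²⁻] = 3s.
Ksp = [Ce³⁺]^2[CO₃²⁻]^3 = (6.3×10⁻²)^2(3s)^3
(3s)^3 = 4.3×10⁻³⁵ / (6.3×10⁻²)^2 = 1.1×10⁻³²
s = 7.4×10⁻¹² M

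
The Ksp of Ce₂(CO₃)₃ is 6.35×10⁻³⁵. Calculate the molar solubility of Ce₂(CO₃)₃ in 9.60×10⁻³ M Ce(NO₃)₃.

2.94×10⁻¹¹ M

Ce₂(CO₃)₃(s) ⇌ 2 Ce³⁺(aq) + 3 CO₃²⁻(aq)
The solution already contains Ce³⁺ at 9.60×10⁻³ M. Let s be the molar solubility of Ce₂(CO₃)₃.
[Ce³⁺] ≈ 9.60×10⁻³ M (common ion dominates); [CO₃²⁻] = 3s.
Ksp = [Ce³⁺]^2[CO₃²⁻]^3 = (9.60×10⁻³)^2(3s)^3
(3s)^3 = 6.35×10⁻³⁵ / (9.60×10⁻³)^2 = 6.89×10⁻³¹
s = 2.94×10⁻¹¹ M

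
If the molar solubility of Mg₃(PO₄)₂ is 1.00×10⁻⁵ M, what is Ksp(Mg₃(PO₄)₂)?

Ksp = 1.08×10⁻²³

Mg₃(PO₄)₂(s) ⇌ 3 Mg²⁺(aq) + 2 PO₄³⁻(aq)
Call the molar solubility s, so that [Mg²⁺] = 3s and [PO₄³⁻] = 2s.
Ksp = [Mg²⁺]^3[PO₄³⁻]^2 = (3s)^3 · (2s)^2 = 108s^5
Ksp = 108 × (1.00×10⁻⁵)^5 = 1.08×10⁻²³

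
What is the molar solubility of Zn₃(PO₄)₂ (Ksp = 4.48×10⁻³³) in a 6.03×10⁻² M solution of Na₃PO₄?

3.57×10⁻¹¹ M

Zn₃(PO₄)₂(s) ⇌ 3 Zn²⁺(aq) + 2 PO₄³⁻(aq)
Let s be the solubility of Zn₃(PO₄)₂ here. The common ion gives [PO₄³⁻] ≈ 6.03×10⁻² M, and [Zn²⁺] = 3s.
Ksp = [Zn²⁺]^3[PO₄³⁻]^2 = (3s)^3(6.03×10⁻²)^2
(3s)^3 = 4.48×10⁻³³ / (6.03×10⁻²)^2 = 1.23×10⁻³⁰
s = 3.57×10⁻¹¹ M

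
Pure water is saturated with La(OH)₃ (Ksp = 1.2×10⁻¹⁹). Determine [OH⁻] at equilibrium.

La(OH)₃(s) ⇌ La³⁺(aq) + 3 OH⁻(aq)
If s mol/L of La(OH)₃ dissolves, [La³⁺] = s and [OH⁻] = 3s.
Ksp = [La³⁺][OH⁻]^3 = s · (3s)^3 = 27s^4 = 1.2×10⁻¹⁹
s = 8.2×10⁻⁶ mol L⁻¹
[OH⁻] = 3s = 2.4×10⁻⁵ mol L⁻¹

2.4×10⁻⁵ M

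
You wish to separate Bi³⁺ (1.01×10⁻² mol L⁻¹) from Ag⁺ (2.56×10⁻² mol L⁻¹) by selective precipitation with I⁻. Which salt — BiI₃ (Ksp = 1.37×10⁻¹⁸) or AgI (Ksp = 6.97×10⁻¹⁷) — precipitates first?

Each salt precipitates once Q = Ksp for that salt.
For BiI₃: [I⁻] = (Ksp/[Bi³⁺])^(1/3) = 5.14×10⁻⁶ mol L⁻¹
For AgI: [I⁻] = (Ksp/[Ag⁺]) = 2.72×10⁻¹⁵ mol L⁻¹
The smaller threshold [I⁻] is reached first, so AgI precipitates first.

AgI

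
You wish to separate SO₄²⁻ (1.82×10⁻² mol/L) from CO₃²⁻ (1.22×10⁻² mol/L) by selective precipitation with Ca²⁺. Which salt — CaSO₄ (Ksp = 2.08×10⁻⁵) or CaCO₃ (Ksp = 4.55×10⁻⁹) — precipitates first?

CaCO₃

The threshold for precipitation is Q = Ksp.
For CaSO₄: [Ca²⁺] = (Ksp/[SO₄²⁻]) = 1.14×10⁻³ mol/L
For CaCO₃: [Ca²⁺] = (Ksp/[CO₃²⁻]) = 3.73×10⁻⁷ mol/L
The smaller threshold [Ca²⁺] is reached first, so CaCO₃ precipitates first.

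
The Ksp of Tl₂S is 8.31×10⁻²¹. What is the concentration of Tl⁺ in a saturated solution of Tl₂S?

2.55×10⁻⁷ M

Tl₂S(s) ⇌ 2 Tl⁺(aq) + S²⁻(aq)
For each mole of Tl₂S that dissolves per liter, [Tl⁺] = 2s and [S²⁻] = s; let s denote this solubility.
Ksp = [Tl⁺]^2[S²⁻] = (2s)^2 · s = 4s^3 = 8.31×10⁻²¹
s = 1.28×10⁻⁷ mol L⁻¹
[Tl⁺] = 2s = 2.55×10⁻⁷ mol L⁻¹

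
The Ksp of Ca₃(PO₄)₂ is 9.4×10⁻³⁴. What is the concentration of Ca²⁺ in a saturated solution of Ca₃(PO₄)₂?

Ca₃(PO₄)₂(s) ⇌ 3 Ca²⁺(aq) + 2 PO₄³⁻(aq)
Let s be the molar solubility. Then [Ca²⁺] = 3s and [PO₄³⁻] = 2s.
Ksp = [Ca²⁺]^3[PO₄³⁻]^2 = (3s)^3 · (2s)^2 = 108s^5 = 9.4×10⁻³⁴
s = 9.7×10⁻⁸ M
[Ca²⁺] = 3s = 2.9×10⁻⁷ M

2.9×10⁻⁷ M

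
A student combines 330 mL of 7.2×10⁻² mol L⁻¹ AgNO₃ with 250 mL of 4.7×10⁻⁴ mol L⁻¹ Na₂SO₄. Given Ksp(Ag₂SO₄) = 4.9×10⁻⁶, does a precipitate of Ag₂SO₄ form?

Total volume after mixing = 330 + 250 = 580 mL.
[Ag⁺] = (7.2×10⁻²)(330)/580 = 4.1×10⁻² mol L⁻¹
[SO₄²⁻] = (4.7×10⁻⁴)(250)/580 = 2.0×10⁻⁴ mol L⁻¹
Q = [Ag⁺]^2[SO₄²⁻] = 3.4×10⁻⁷
Q < Ksp (3.4×10⁻⁷ vs 4.9×10⁻⁶); the solution remains unsaturated and no precipitate forms.

No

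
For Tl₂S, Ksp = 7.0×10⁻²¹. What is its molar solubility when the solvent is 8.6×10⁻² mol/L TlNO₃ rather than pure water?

9.5×10⁻¹⁹ M

Tl₂S(s) ⇌ 2 Tl⁺(aq) + S²⁻(aq)
Tl⁺ is already present at 8.6×10⁻² mol/L. If s mol/L of Tl₂S dissolves, [S²⁻] = s while [Tl⁺] ≈ 8.6×10⁻² mol/L.
Ksp = [Tl⁺]^2[S²⁻] = (8.6×10⁻²)^2s
s = 7.0×10⁻²¹ / (8.6×10⁻²)^2 = 9.5×10⁻¹⁹
s = 9.5×10⁻¹⁹ mol/L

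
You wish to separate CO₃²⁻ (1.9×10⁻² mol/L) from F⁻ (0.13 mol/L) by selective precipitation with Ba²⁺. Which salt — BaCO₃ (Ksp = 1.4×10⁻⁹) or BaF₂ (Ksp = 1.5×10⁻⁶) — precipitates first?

BaCO₃

Precipitation begins when Q = Ksp.
For BaCO₃: [Ba²⁺] = (Ksp/[CO₃²⁻]) = 7.4×10⁻⁸ mol/L
For BaF₂: [Ba²⁺] = (Ksp/[F⁻]^2) = 8.9×10⁻⁵ mol/L
The smaller threshold [Ba²⁺] is reached first, so BaCO₃ precipitates first.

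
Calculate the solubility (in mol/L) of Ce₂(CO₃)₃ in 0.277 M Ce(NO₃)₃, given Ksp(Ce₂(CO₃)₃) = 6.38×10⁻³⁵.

3.13×10⁻¹² M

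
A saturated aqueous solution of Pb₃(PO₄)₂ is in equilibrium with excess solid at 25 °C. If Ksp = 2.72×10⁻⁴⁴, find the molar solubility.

Pb₃(PO₄)₂(s) ⇌ 3 Pb²⁺(aq) + 2 PO₄³⁻(aq)
With molar solubility s: [Pb²⁺] = 3s, [PO₄³⁻] = 2s.
Ksp = [Pb²⁺]^3[PO₄³⁻]^2 = (3s)^3 · (2s)^2 = 108s^5
108s^5 = 2.72×10⁻⁴⁴  ⇒  s^5 = 2.52×10⁻⁴⁶
Taking the 5th root, s = 7.59×10⁻¹⁰ mol/L.

7.59×10⁻¹⁰ M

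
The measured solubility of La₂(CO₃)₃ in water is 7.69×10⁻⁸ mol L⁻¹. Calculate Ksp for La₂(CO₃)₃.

Ksp = 2.90×10⁻³⁴

La₂(CO₃)₃(s) ⇌ 2 La³⁺(aq) + 3 CO₃²⁻(aq)
With molar solubility s: [La³⁺] = 2s, [CO₃²⁻] = 3s.
Ksp = [La³⁺]^2[CO₃²⁻]^3 = (2s)^2 · (3s)^3 = 108s^5
Ksp = 108 × (7.69×10⁻⁸)^5 = 2.90×10⁻³⁴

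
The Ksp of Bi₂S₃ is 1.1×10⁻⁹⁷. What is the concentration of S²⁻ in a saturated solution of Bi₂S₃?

4.8×10⁻²⁰ M

Bi₂S₃(s) ⇌ 2 Bi³⁺(aq) + 3 S²⁻(aq)
If s mol/L of Bi₂S₃ dissolves, [Bi³⁺] = 2s and [S²⁻] = 3s.
Ksp = [Bi³⁺]^2[S²⁻]^3 = (2s)^2 · (3s)^3 = 108s^5 = 1.1×10⁻⁹⁷
s = 1.6×10⁻²⁰ M
[S²⁻] = 3s = 4.8×10⁻²⁰ M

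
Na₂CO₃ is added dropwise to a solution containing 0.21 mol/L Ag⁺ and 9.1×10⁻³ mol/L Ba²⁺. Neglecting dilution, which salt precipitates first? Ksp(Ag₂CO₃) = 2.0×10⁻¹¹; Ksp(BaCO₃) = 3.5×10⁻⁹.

Ag₂CO₃

A salt starts to precipitate once the ion product Q reaches its Ksp.
For Ag₂CO₃: [CO₃²⁻] = (Ksp/[Ag⁺]^2) = 4.5×10⁻¹⁰ mol/L
For BaCO₃: [CO₃²⁻] = (Ksp/[Ba²⁺]) = 3.8×10⁻⁷ mol/L
Ag₂CO₃ requires the lower [CO₃²⁻], so it precipitates first.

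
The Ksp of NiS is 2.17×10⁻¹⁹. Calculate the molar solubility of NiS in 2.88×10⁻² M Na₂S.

7.53×10⁻¹⁸ M

NiS(s) ⇌ Ni²⁺(aq) + S²⁻(aq)
With S²⁻ already at 2.88×10⁻² M and s small, take [S²⁻] ≈ 2.88×10⁻² M and [Ni²⁺] = s.
Ksp = [Ni²⁺][S²⁻] = s(2.88×10⁻²)
s = 2.17×10⁻¹⁹ / (2.88×10⁻²) = 7.53×10⁻¹⁸
s = 7.53×10⁻¹⁸ M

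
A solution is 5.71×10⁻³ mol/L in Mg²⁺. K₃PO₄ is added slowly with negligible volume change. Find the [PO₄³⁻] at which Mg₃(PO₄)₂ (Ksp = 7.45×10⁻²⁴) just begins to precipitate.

6.33×10⁻⁹ M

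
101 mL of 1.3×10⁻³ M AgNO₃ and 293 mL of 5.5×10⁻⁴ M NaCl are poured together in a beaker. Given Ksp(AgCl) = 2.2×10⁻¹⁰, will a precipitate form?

Yes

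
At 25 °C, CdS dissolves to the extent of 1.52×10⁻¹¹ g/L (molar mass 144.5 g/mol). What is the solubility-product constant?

Convert to molarity: s = 1.52×10⁻¹¹ / 144.5 = 1.0519×10⁻¹³ mol/L
CdS(s) ⇌ Cd²⁺(aq) + S²⁻(aq)
Call the molar solubility s, so that [Cd²⁺] = s and [S²⁻] = s.
Ksp = [Cd²⁺][S²⁻] = s · s = s^2
Ksp = (1.0519×10⁻¹³)^2 = 1.11×10⁻²⁶

Ksp = 1.11×10⁻²⁶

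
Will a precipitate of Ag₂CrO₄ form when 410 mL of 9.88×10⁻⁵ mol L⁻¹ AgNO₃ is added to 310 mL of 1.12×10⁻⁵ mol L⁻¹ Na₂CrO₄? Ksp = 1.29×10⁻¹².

The combined volume is 720 mL.
[Ag⁺] = (9.88×10⁻⁵)(410)/720 = 5.63×10⁻⁵ mol L⁻¹
[CrO₄²⁻] = (1.12×10⁻⁵)(310)/720 = 4.82×10⁻⁶ mol L⁻¹
Q = [Ag⁺]^2[CrO₄²⁻] = 1.53×10⁻¹⁴
Q < Ksp (1.53×10⁻¹⁴ vs 1.29×10⁻¹²); the solution remains unsaturated and no precipitate forms.

No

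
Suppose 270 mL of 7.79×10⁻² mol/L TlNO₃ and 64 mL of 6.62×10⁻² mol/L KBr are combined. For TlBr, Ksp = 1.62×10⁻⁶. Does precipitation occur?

Yes

Total volume after mixing = 270 + 64 = 334 mL.
[Tl⁺] = (7.79×10⁻²)(270)/334 = 6.30×10⁻² mol/L
[Br⁻] = (6.62×10⁻²)(64)/334 = 1.27×10⁻² mol/L
Q = [Tl⁺][Br⁻] = 7.99×10⁻⁴
Q = 7.99×10⁻⁴ > Ksp = 1.62×10⁻⁶, so the solution is supersaturated and TlBr precipitates.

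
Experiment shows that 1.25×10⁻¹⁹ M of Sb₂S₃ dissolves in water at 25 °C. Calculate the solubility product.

Ksp = 3.30×10⁻⁹³

Sb₂S₃(s) ⇌ 2 Sb³⁺(aq) + 3 S²⁻(aq)
Call the molar solubility s, so that [Sb³⁺] = 2s and [S²⁻] = 3s.
Ksp = [Sb³⁺]^2[S²⁻]^3 = (2s)^2 · (3s)^3 = 108s^5
Ksp = 108 × (1.25×10⁻¹⁹)^5 = 3.30×10⁻⁹³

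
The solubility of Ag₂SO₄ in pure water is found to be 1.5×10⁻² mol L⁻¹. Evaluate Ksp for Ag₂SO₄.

Ksp = 1.4×10⁻⁵

Ag₂SO₄(s) ⇌ 2 Ag⁺(aq) + SO₄²⁻(aq)
If s mol/L of Ag₂SO₄ dissolves, [Ag⁺] = 2s and [SO₄²⁻] = s.
Ksp = [Ag⁺]^2[SO₄²⁻] = (2s)^2 · s = 4s^3
Ksp = 4 × (1.5×10⁻²)^3 = 1.4×10⁻⁵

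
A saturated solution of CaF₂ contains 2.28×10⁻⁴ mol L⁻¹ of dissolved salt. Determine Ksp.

CaF₂(s) ⇌ Ca²⁺(aq) + 2 F⁻(aq)
Let s be the molar solubility. Then [Ca²⁺] = s and [F⁻] = 2s.
Ksp = [Ca²⁺][F⁻]^2 = s · (2s)^2 = 4s^3
Ksp = 4 × (2.28×10⁻⁴)^3 = 4.74×10⁻¹¹

Ksp = 4.74×10⁻¹¹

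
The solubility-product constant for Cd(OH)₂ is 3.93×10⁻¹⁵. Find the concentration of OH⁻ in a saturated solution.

1.99×10⁻⁵ M

Cd(OH)₂(s) ⇌ Cd²⁺(aq) + 2 OH⁻(aq)
Call the molar solubility s, so that [Cd²⁺] = s and [OH⁻] = 2s.
Ksp = [Cd²⁺][OH⁻]^2 = s · (2s)^2 = 4s^3 = 3.93×10⁻¹⁵
s = 9.94×10⁻⁶ mol L⁻¹
[OH⁻] = 2s = 1.99×10⁻⁵ mol L⁻¹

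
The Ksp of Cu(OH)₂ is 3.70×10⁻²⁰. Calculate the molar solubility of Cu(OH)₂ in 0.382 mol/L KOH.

Cu(OH)₂(s) ⇌ Cu²⁺(aq) + 2 OH⁻(aq)
With OH⁻ already at 0.382 mol/L and s small, take [OH⁻] ≈ 0.382 mol/L and [Cu²⁺] = s.
Ksp = [Cu²⁺][OH⁻]^2 = s(0.382)^2
s = 3.70×10⁻²⁰ / (0.382)^2 = 2.54×10⁻¹⁹
s = 2.54×10⁻¹⁹ mol/L

2.54×10⁻¹⁹ M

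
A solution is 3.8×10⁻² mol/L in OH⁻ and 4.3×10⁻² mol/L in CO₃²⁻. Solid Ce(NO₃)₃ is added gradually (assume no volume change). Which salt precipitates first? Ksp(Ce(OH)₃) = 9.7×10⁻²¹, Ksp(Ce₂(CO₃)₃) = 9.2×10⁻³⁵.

Precipitation begins when Q = Ksp.
For Ce(OH)₃: [Ce³⁺] = (Ksp/[OH⁻]^3) = 1.8×10⁻¹⁶ mol/L
For Ce₂(CO₃)₃: [Ce³⁺] = (Ksp/[CO₃²⁻]^3)^(1/2) = 1.1×10⁻¹⁵ mol/L
Since Ce(OH)₃ needs less Ce³⁺ to reach saturation, it precipitates first.

Ce(OH)₃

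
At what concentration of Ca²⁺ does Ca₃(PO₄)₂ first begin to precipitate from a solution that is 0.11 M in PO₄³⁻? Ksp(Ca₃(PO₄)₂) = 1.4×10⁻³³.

Precipitation of each salt begins when its ion product equals Ksp.
Ca₃(PO₄)₂(s) ⇌ 3 Ca²⁺(aq) + 2 PO₄³⁻(aq)
Ksp = [Ca²⁺]^3[PO₄³⁻]^2 = [Ca²⁺]^3(0.11)^2
[Ca²⁺]^3 = 1.4×10⁻³³ / (0.11)^2 = 1.2×10⁻³¹
[Ca²⁺] = 4.9×10⁻¹¹ M

4.9×10⁻¹¹ M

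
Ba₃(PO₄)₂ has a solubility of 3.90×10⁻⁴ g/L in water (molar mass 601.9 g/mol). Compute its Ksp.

Ksp = 1.23×10⁻²⁹

s = (3.90×10⁻⁴ g L⁻¹)/(601.9 g mol⁻¹) = 6.4795×10⁻⁷ M
Ba₃(PO₄)₂(s) ⇌ 3 Ba²⁺(aq) + 2 PO₄³⁻(aq)
With molar solubility s: [Ba²⁺] = 3s, [PO₄³⁻] = 2s.
Ksp = [Ba²⁺]^3[PO₄³⁻]^2 = (3s)^3 · (2s)^2 = 108s^5
Ksp = 108 × (6.4795×10⁻⁷)^5 = 1.23×10⁻²⁹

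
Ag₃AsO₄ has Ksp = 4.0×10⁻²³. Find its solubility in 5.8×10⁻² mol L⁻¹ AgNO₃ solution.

2.1×10⁻¹⁹ M

Ag₃AsO₄(s) ⇌ 3 Ag⁺(aq) + AsO₄³⁻(aq)
Ag⁺ is already present at 5.8×10⁻² mol L⁻¹. If s mol/L of Ag₃AsO₄ dissolves, [AsO₄³⁻] = s while [Ag⁺] ≈ 5.8×10⁻² mol L⁻¹.
Ksp = [Ag⁺]^3[AsO₄³⁻] = (5.8×10⁻²)^3s
s = 4.0×10⁻²³ / (5.8×10⁻²)^3 = 2.1×10⁻¹⁹
s = 2.1×10⁻¹⁹ mol L⁻¹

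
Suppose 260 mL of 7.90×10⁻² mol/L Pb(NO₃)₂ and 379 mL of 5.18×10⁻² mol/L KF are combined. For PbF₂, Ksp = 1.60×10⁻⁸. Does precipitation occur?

Yes

The combined volume is 639 mL.
[Pb²⁺] = (7.90×10⁻²)(260)/639 = 3.21×10⁻² mol/L
[F⁻] = (5.18×10⁻²)(379)/639 = 3.07×10⁻² mol/L
Q = [Pb²⁺][F⁻]^2 = 3.03×10⁻⁵
Q = 3.03×10⁻⁵ > Ksp = 1.60×10⁻⁸, so the solution is supersaturated and PbF₂ precipitates.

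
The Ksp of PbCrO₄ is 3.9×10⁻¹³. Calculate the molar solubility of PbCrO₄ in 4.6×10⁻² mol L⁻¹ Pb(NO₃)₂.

8.5×10⁻¹² M

PbCrO₄(s) ⇌ Pb²⁺(aq) + CrO₄²⁻(aq)
Let s be the solubility of PbCrO₄ here. The common ion gives [Pb²⁺] ≈ 4.6×10⁻² mol L⁻¹, and [CrO₄²⁻] = s.
Ksp = [Pb²⁺][CrO₄²⁻] = (4.6×10⁻²)s
s = 3.9×10⁻¹³ / (4.6×10⁻²) = 8.5×10⁻¹²
s = 8.5×10⁻¹² mol L⁻¹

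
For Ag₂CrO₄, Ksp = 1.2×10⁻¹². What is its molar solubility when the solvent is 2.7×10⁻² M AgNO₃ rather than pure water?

1.6×10⁻⁹ M

Ag₂CrO₄(s) ⇌ 2 Ag⁺(aq) + CrO₄²⁻(aq)
The solution already contains Ag⁺ at 2.7×10⁻² M. Let s be the molar solubility of Ag₂CrO₄.
[Ag⁺] ≈ 2.7×10⁻² M (common ion dominates); [CrO₄²⁻] = s.
Ksp = [Ag⁺]^2[CrO₄²⁻] = (2.7×10⁻²)^2s
s = 1.2×10⁻¹² / (2.7×10⁻²)^2 = 1.6×10⁻⁹
s = 1.6×10⁻⁹ M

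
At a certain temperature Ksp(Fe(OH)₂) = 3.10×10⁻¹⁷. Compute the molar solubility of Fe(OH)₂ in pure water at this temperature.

Fe(OH)₂(s) ⇌ Fe²⁺(aq) + 2 OH⁻(aq)
If s mol/L of Fe(OH)₂ dissolves, [Fe²⁺] = s and [OH⁻] = 2s.
Ksp = [Fe²⁺][OH⁻]^2 = s · (2s)^2 = 4s^3
4s^3 = 3.10×10⁻¹⁷  ⇒  s^3 = 7.75×10⁻¹⁸
Taking the 3rd root, s = 1.98×10⁻⁶ mol L⁻¹.

1.98×10⁻⁶ M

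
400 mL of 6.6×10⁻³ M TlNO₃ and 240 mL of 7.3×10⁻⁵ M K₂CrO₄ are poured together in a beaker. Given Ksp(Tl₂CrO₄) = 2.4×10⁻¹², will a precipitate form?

Total volume after mixing = 400 + 240 = 640 mL.
[Tl⁺] = (6.6×10⁻³)(400)/640 = 4.1×10⁻³ M
[CrO₄²⁻] = (7.3×10⁻⁵)(240)/640 = 2.7×10⁻⁵ M
Q = [Tl⁺]^2[CrO₄²⁻] = 4.7×10⁻¹⁰
Because Q > Ksp (4.7×10⁻¹⁰ vs 2.4×10⁻¹²), a precipitate of Tl₂CrO₄ forms.

Yes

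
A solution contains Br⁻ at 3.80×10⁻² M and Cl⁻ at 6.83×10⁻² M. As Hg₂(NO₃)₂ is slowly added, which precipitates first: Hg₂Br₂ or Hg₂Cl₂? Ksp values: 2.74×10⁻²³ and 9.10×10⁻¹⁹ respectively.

Hg₂Br₂

Each salt precipitates once Q = Ksp for that salt.
For Hg₂Br₂: [Hg₂²⁺] = (Ksp/[Br⁻]^2) = 1.90×10⁻²⁰ M
For Hg₂Cl₂: [Hg₂²⁺] = (Ksp/[Cl⁻]^2) = 1.95×10⁻¹⁶ M
The smaller threshold [Hg₂²⁺] is reached first, so Hg₂Br₂ precipitates first.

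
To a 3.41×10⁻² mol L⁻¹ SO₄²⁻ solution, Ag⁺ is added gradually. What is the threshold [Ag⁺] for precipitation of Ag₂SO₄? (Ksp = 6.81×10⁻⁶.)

1.41×10⁻² M

Precipitation begins when Q = Ksp.
Ag₂SO₄(s) ⇌ 2 Ag⁺(aq) + SO₄²⁻(aq)
Ksp = [Ag⁺]^2[SO₄²⁻] = [Ag⁺]^2(3.41×10⁻²)
[Ag⁺]^2 = 6.81×10⁻⁶ / (3.41×10⁻²) = 2.00×10⁻⁴
[Ag⁺] = 1.41×10⁻² mol L⁻¹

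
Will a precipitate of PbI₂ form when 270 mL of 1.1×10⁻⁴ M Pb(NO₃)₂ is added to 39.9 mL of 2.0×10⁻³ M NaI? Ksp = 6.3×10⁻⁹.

Total volume after mixing = 270 + 39.9 = 309.9 mL.
[Pb²⁺] = (1.1×10⁻⁴)(270)/309.9 = 9.6×10⁻⁵ M
[I⁻] = (2.0×10⁻³)(39.9)/309.9 = 2.6×10⁻⁴ M
Q = [Pb²⁺][I⁻]^2 = 6.4×10⁻¹²
Q < Ksp (6.4×10⁻¹² vs 6.3×10⁻⁹); the solution remains unsaturated and no precipitate forms.

No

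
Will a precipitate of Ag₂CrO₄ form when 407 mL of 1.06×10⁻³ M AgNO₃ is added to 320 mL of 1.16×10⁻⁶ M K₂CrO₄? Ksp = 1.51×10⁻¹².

After mixing, V = 407 mL + 320 mL = 727 mL.
[Ag⁺] = (1.06×10⁻³)(407)/727 = 5.93×10⁻⁴ M
[CrO₄²⁻] = (1.16×10⁻⁶)(320)/727 = 5.11×10⁻⁷ M
Q = [Ag⁺]^2[CrO₄²⁻] = 1.80×10⁻¹³
Q < Ksp (1.80×10⁻¹³ vs 1.51×10⁻¹²); the solution remains unsaturated and no precipitate forms.

No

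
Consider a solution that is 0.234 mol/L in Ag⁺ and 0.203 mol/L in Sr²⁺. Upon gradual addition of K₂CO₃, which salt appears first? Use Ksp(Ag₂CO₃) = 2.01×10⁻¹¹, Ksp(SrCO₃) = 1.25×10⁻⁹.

Precipitation begins when Q = Ksp.
For Ag₂CO₃: [CO₃²⁻] = (Ksp/[Ag⁺]^2) = 3.67×10⁻¹⁰ mol/L
For SrCO₃: [CO₃²⁻] = (Ksp/[Sr²⁺]) = 6.16×10⁻⁹ mol/L
The smaller threshold [CO₃²⁻] is reached first, so Ag₂CO₃ precipitates first.

Ag₂CO₃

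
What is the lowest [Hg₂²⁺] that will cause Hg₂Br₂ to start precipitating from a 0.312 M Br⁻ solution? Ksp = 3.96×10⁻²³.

Each salt precipitates once Q = Ksp for that salt.
Hg₂Br₂(s) ⇌ Hg₂²⁺(aq) + 2 Br⁻(aq)
Ksp = [Hg₂²⁺][Br⁻]^2 = [Hg₂²⁺](0.312)^2
[Hg₂²⁺] = 3.96×10⁻²³ / (0.312)^2 = 4.07×10⁻²²
[Hg₂²⁺] = 4.07×10⁻²² M

4.07×10⁻²² M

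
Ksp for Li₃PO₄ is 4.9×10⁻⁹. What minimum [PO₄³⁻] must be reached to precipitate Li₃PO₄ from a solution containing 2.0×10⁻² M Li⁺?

6.1×10⁻⁴ M

The threshold for precipitation is Q = Ksp.
Li₃PO₄(s) ⇌ 3 Li⁺(aq) + PO₄³⁻(aq)
Ksp = [Li⁺]^3[PO₄³⁻] = [PO₄³⁻](2.0×10⁻²)^3
[PO₄³⁻] = 4.9×10⁻⁹ / (2.0×10⁻²)^3 = 6.1×10⁻⁴
[PO₄³⁻] = 6.1×10⁻⁴ M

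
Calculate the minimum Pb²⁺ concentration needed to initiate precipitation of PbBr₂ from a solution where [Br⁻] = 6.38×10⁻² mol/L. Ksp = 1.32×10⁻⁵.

A salt starts to precipitate once the ion product Q reaches its Ksp.
PbBr₂(s) ⇌ Pb²⁺(aq) + 2 Br⁻(aq)
Ksp = [Pb²⁺][Br⁻]^2 = [Pb²⁺](6.38×10⁻²)^2
[Pb²⁺] = 1.32×10⁻⁵ / (6.38×10⁻²)^2 = 3.24×10⁻³
[Pb²⁺] = 3.24×10⁻³ mol/L

3.24×10⁻³ M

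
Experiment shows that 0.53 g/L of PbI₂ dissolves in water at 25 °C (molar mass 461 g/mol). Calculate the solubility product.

Ksp = 6.1×10⁻⁹

Convert to molarity: s = 0.53 / 461 = 1.150×10⁻³ mol/L
PbI₂(s) ⇌ Pb²⁺(aq) + 2 I⁻(aq)
For each mole of PbI₂ that dissolves per liter, [Pb²⁺] = s and [I⁻] = 2s; let s denote this solubility.
Ksp = [Pb²⁺][I⁻]^2 = s · (2s)^2 = 4s^3
Ksp = 4 × (1.150×10⁻³)^3 = 6.1×10⁻⁹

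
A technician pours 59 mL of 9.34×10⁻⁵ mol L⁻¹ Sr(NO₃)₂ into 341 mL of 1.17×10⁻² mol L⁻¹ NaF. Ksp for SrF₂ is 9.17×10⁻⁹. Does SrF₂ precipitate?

Total volume after mixing = 59 + 341 = 400 mL.
[Sr²⁺] = (9.34×10⁻⁵)(59)/400 = 1.38×10⁻⁵ mol L⁻¹
[F⁻] = (1.17×10⁻²)(341)/400 = 9.97×10⁻³ mol L⁻¹
Q = [Sr²⁺][F⁻]^2 = 1.37×10⁻⁹
Q < Ksp (1.37×10⁻⁹ vs 9.17×10⁻⁹); the solution remains unsaturated and no precipitate forms.

No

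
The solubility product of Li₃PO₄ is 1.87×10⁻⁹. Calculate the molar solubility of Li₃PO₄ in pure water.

2.88×10⁻³ M

Li₃PO₄(s) ⇌ 3 Li⁺(aq) + PO₄³⁻(aq)
Let s be the molar solubility. Then [Li⁺] = 3s and [PO₄³⁻] = s.
Ksp = [Li⁺]^3[PO₄³⁻] = (3s)^3 · s = 27s^4
27s^4 = 1.87×10⁻⁹  ⇒  s^4 = 6.93×10⁻¹¹
s = 2.88×10⁻³ mol L⁻¹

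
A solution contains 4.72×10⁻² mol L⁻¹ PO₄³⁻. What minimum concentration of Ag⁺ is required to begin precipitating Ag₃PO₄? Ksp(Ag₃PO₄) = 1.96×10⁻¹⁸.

3.46×10⁻⁶ M

Precipitation of each salt begins when its ion product equals Ksp.
Ag₃PO₄(s) ⇌ 3 Ag⁺(aq) + PO₄³⁻(aq)
Ksp = [Ag⁺]^3[PO₄³⁻] = [Ag⁺]^3(4.72×10⁻²)
[Ag⁺]^3 = 1.96×10⁻¹⁸ / (4.72×10⁻²) = 4.15×10⁻¹⁷
[Ag⁺] = 3.46×10⁻⁶ mol L⁻¹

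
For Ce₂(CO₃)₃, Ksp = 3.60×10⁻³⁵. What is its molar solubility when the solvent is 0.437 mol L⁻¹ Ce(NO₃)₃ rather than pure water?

1.91×10⁻¹² M

Ce₂(CO₃)₃(s) ⇌ 2 Ce³⁺(aq) + 3 CO₃²⁻(aq)
Let s be the solubility of Ce₂(CO₃)₃ here. The common ion gives [Ce³⁺] ≈ 0.437 mol L⁻¹, and [CO₃²⁻] = 3s.
Ksp = [Ce³⁺]^2[CO₃²⁻]^3 = (0.437)^2(3s)^3
(3s)^3 = 3.60×10⁻³⁵ / (0.437)^2 = 1.89×10⁻³⁴
s = 1.91×10⁻¹² mol L⁻¹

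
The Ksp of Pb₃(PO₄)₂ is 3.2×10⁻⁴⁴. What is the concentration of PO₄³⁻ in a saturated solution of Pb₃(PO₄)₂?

Pb₃(PO₄)₂(s) ⇌ 3 Pb²⁺(aq) + 2 PO₄³⁻(aq)
For each mole of Pb₃(PO₄)₂ that dissolves per liter, [Pb²⁺] = 3s and [PO₄³⁻] = 2s; let s denote this solubility.
Ksp = [Pb²⁺]^3[PO₄³⁻]^2 = (3s)^3 · (2s)^2 = 108s^5 = 3.2×10⁻⁴⁴
s = 7.8×10⁻¹⁰ M
[PO₄³⁻] = 2s = 1.6×10⁻⁹ M

1.6×10⁻⁹ M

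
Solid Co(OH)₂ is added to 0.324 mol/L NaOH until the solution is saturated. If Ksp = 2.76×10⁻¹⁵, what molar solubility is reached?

2.63×10⁻¹⁴ M

Co(OH)₂(s) ⇌ Co²⁺(aq) + 2 OH⁻(aq)
Let s be the solubility of Co(OH)₂ here. The common ion gives [OH⁻] ≈ 0.324 mol/L, and [Co²⁺] = s.
Ksp = [Co²⁺][OH⁻]^2 = s(0.324)^2
s = 2.76×10⁻¹⁵ / (0.324)^2 = 2.63×10⁻¹⁴
s = 2.63×10⁻¹⁴ mol/L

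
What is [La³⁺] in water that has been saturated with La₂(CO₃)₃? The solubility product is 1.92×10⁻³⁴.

1.42×10⁻⁷ M

La₂(CO₃)₃(s) ⇌ 2 La³⁺(aq) + 3 CO₃²⁻(aq)
Let s be the molar solubility. Then [La³⁺] = 2s and [CO₃²⁻] = 3s.
Ksp = [La³⁺]^2[CO₃²⁻]^3 = (2s)^2 · (3s)^3 = 108s^5 = 1.92×10⁻³⁴
s = 7.08×10⁻⁸ M
[La³⁺] = 2s = 1.42×10⁻⁷ M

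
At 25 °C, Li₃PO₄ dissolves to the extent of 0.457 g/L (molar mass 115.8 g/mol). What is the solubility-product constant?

Molar solubility s = (0.457 g/L) / (115.8 g/mol) = 3.9465×10⁻³ mol/L
Li₃PO₄(s) ⇌ 3 Li⁺(aq) + PO₄³⁻(aq)
Call the molar solubility s, so that [Li⁺] = 3s and [PO₄³⁻] = s.
Ksp = [Li⁺]^3[PO₄³⁻] = (3s)^3 · s = 27s^4
Ksp = 27 × (3.9465×10⁻³)^4 = 6.55×10⁻⁹

Ksp = 6.55×10⁻⁹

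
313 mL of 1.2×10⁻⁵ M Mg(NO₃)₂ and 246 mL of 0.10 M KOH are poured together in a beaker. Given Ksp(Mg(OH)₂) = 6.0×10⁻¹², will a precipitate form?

The combined volume is 559 mL.
[Mg²⁺] = (1.2×10⁻⁵)(313)/559 = 6.7×10⁻⁶ M
[OH⁻] = (0.10)(246)/559 = 4.4×10⁻² M
Q = [Mg²⁺][OH⁻]^2 = 1.3×10⁻⁸
Because Q > Ksp (1.3×10⁻⁸ vs 6.0×10⁻¹²), a precipitate of Mg(OH)₂ forms.

Yes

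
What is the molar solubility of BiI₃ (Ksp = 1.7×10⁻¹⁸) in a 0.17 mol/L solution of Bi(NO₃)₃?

BiI₃(s) ⇌ Bi³⁺(aq) + 3 I⁻(aq)
Let s be the solubility of BiI₃ here. The common ion gives [Bi³⁺] ≈ 0.17 mol/L, and [I⁻] = 3s.
Ksp = [Bi³⁺][I⁻]^3 = (0.17)(3s)^3
(3s)^3 = 1.7×10⁻¹⁸ / (0.17) = 1.0×10⁻¹⁷
s = 7.2×10⁻⁷ mol/L

7.2×10⁻⁷ M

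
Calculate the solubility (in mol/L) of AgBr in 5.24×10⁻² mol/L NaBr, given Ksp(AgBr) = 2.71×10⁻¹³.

5.17×10⁻¹² M

AgBr(s) ⇌ Ag⁺(aq) + Br⁻(aq)
Br⁻ is already present at 5.24×10⁻² mol/L. If s mol/L of AgBr dissolves, [Ag⁺] = s while [Br⁻] ≈ 5.24×10⁻² mol/L.
Ksp = [Ag⁺][Br⁻] = s(5.24×10⁻²)
s = 2.71×10⁻¹³ / (5.24×10⁻²) = 5.17×10⁻¹²
s = 5.17×10⁻¹² mol/L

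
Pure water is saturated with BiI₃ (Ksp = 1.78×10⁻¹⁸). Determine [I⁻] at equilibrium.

4.81×10⁻⁵ M

BiI₃(s) ⇌ Bi³⁺(aq) + 3 I⁻(aq)
If s mol/L of BiI₃ dissolves, [Bi³⁺] = s and [I⁻] = 3s.
Ksp = [Bi³⁺][I⁻]^3 = s · (3s)^3 = 27s^4 = 1.78×10⁻¹⁸
s = 1.60×10⁻⁵ mol L⁻¹
[I⁻] = 3s = 4.81×10⁻⁵ mol L⁻¹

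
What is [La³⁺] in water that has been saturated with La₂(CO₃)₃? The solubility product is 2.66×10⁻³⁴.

La₂(CO₃)₃(s) ⇌ 2 La³⁺(aq) + 3 CO₃²⁻(aq)
Call the molar solubility s, so that [La³⁺] = 2s and [CO₃²⁻] = 3s.
Ksp = [La³⁺]^2[CO₃²⁻]^3 = (2s)^2 · (3s)^3 = 108s^5 = 2.66×10⁻³⁴
s = 7.56×10⁻⁸ mol L⁻¹
[La³⁺] = 2s = 1.51×10⁻⁷ mol L⁻¹

1.51×10⁻⁷ M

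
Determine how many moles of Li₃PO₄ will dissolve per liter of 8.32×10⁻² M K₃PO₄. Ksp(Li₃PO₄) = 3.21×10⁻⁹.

1.13×10⁻³ M

Li₃PO₄(s) ⇌ 3 Li⁺(aq) + PO₄³⁻(aq)
Let s be the solubility of Li₃PO₄ here. The common ion gives [PO₄³⁻] ≈ 8.32×10⁻² M, and [Li⁺] = 3s.
Ksp = [Li⁺]^3[PO₄³⁻] = (3s)^3(8.32×10⁻²)
(3s)^3 = 3.21×10⁻⁹ / (8.32×10⁻²) = 3.86×10⁻⁸
s = 1.13×10⁻³ M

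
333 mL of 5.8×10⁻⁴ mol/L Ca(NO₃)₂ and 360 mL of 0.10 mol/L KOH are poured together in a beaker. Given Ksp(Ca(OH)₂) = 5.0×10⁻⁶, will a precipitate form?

Total volume after mixing = 333 + 360 = 693 mL.
[Ca²⁺] = (5.8×10⁻⁴)(333)/693 = 2.8×10⁻⁴ mol/L
[OH⁻] = (0.10)(360)/693 = 5.2×10⁻² mol/L
Q = [Ca²⁺][OH⁻]^2 = 7.5×10⁻⁷
Q < Ksp (7.5×10⁻⁷ vs 5.0×10⁻⁶); the solution remains unsaturated and no precipitate forms.

No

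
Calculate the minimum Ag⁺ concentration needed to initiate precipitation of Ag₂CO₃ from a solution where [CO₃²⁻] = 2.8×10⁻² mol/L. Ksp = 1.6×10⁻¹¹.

The threshold for precipitation is Q = Ksp.
Ag₂CO₃(s) ⇌ 2 Ag⁺(aq) + CO₃²⁻(aq)
Ksp = [Ag⁺]^2[CO₃²⁻] = [Ag⁺]^2(2.8×10⁻²)
[Ag⁺]^2 = 1.6×10⁻¹¹ / (2.8×10⁻²) = 5.7×10⁻¹⁰
[Ag⁺] = 2.4×10⁻⁵ mol/L

2.4×10⁻⁵ M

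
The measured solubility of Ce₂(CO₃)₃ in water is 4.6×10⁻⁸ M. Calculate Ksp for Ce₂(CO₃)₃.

Ksp = 2.2×10⁻³⁵

Ce₂(CO₃)₃(s) ⇌ 2 Ce³⁺(aq) + 3 CO₃²⁻(aq)
For each mole of Ce₂(CO₃)₃ that dissolves per liter, [Ce³⁺] = 2s and [CO₃²⁻] = 3s; let s denote this solubility.
Ksp = [Ce³⁺]^2[CO₃²⁻]^3 = (2s)^2 · (3s)^3 = 108s^5
Ksp = 108 × (4.6×10⁻⁸)^5 = 2.2×10⁻³⁵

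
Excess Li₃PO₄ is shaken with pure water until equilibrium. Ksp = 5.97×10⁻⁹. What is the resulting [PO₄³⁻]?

3.86×10⁻³ M

Li₃PO₄(s) ⇌ 3 Li⁺(aq) + PO₄³⁻(aq)
Let s be the molar solubility. Then [Li⁺] = 3s and [PO₄³⁻] = s.
Ksp = [Li⁺]^3[PO₄³⁻] = (3s)^3 · s = 27s^4 = 5.97×10⁻⁹
s = 3.86×10⁻³ mol L⁻¹
[PO₄³⁻] = s = 3.86×10⁻³ mol L⁻¹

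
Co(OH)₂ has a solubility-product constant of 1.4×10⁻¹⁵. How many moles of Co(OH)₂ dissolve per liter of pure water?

7.0×10⁻⁶ M

Co(OH)₂(s) ⇌ Co²⁺(aq) + 2 OH⁻(aq)
If s mol/L of Co(OH)₂ dissolves, [Co²⁺] = s and [OH⁻] = 2s.
Ksp = [Co²⁺][OH⁻]^2 = s · (2s)^2 = 4s^3
4s^3 = 1.4×10⁻¹⁵  ⇒  s^3 = 3.5×10⁻¹⁶
s = (3.5×10⁻¹⁶)^(1/3) = 7.0×10⁻⁶ mol L⁻¹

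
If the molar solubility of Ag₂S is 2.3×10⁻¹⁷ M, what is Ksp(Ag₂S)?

Ag₂S(s) ⇌ 2 Ag⁺(aq) + S²⁻(aq)
For each mole of Ag₂S that dissolves per liter, [Ag⁺] = 2s and [S²⁻] = s; let s denote this solubility.
Ksp = [Ag⁺]^2[S²⁻] = (2s)^2 · s = 4s^3
Ksp = 4 × (2.3×10⁻¹⁷)^3 = 4.9×10⁻⁵⁰

Ksp = 4.9×10⁻⁵⁰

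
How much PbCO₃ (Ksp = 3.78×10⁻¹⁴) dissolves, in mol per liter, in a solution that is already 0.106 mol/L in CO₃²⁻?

3.57×10⁻¹³ M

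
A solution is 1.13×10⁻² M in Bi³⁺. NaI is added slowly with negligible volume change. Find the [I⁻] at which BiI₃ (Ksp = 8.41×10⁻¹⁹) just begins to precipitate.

Each salt precipitates once Q = Ksp for that salt.
BiI₃(s) ⇌ Bi³⁺(aq) + 3 I⁻(aq)
Ksp = [Bi³⁺][I⁻]^3 = [I⁻]^3(1.13×10⁻²)
[I⁻]^3 = 8.41×10⁻¹⁹ / (1.13×10⁻²) = 7.44×10⁻¹⁷
[I⁻] = 4.21×10⁻⁶ M

4.21×10⁻⁶ M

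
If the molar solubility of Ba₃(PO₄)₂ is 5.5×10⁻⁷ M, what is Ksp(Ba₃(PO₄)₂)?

Ba₃(PO₄)₂(s) ⇌ 3 Ba²⁺(aq) + 2 PO₄³⁻(aq)
Call the molar solubility s, so that [Ba²⁺] = 3s and [PO₄³⁻] = 2s.
Ksp = [Ba²⁺]^3[PO₄³⁻]^2 = (3s)^3 · (2s)^2 = 108s^5
Ksp = 108 × (5.5×10⁻⁷)^5 = 5.4×10⁻³⁰

Ksp = 5.4×10⁻³⁰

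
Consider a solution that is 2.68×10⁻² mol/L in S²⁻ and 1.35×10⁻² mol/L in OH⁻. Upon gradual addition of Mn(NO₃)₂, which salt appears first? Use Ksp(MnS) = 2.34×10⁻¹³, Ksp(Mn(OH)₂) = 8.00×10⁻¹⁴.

Precipitation of each salt begins when its ion product equals Ksp.
For MnS: [Mn²⁺] = (Ksp/[S²⁻]) = 8.73×10⁻¹² mol/L
For Mn(OH)₂: [Mn²⁺] = (Ksp/[OH⁻]^2) = 4.39×10⁻¹⁰ mol/L
Since MnS needs less Mn²⁺ to reach saturation, it precipitates first.

MnS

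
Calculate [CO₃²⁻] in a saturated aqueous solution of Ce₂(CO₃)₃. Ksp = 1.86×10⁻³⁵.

1.33×10⁻⁷ M

Ce₂(CO₃)₃(s) ⇌ 2 Ce³⁺(aq) + 3 CO₃²⁻(aq)
With molar solubility s: [Ce³⁺] = 2s, [CO₃²⁻] = 3s.
Ksp = [Ce³⁺]^2[CO₃²⁻]^3 = (2s)^2 · (3s)^3 = 108s^5 = 1.86×10⁻³⁵
s = 4.44×10⁻⁸ mol L⁻¹
[CO₃²⁻] = 3s = 1.33×10⁻⁷ mol L⁻¹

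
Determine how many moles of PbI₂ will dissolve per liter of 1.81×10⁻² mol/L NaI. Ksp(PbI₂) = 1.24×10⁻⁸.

3.78×10⁻⁵ M

PbI₂(s) ⇌ Pb²⁺(aq) + 2 I⁻(aq)
Let s be the solubility of PbI₂ here. The common ion gives [I⁻] ≈ 1.81×10⁻² mol/L, and [Pb²⁺] = s.
Ksp = [Pb²⁺][I⁻]^2 = s(1.81×10⁻²)^2
s = 1.24×10⁻⁸ / (1.81×10⁻²)^2 = 3.78×10⁻⁵
s = 3.78×10⁻⁵ mol/L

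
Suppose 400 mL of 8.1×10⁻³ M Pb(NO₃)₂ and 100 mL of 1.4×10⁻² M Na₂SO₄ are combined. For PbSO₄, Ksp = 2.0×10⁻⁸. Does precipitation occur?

The combined volume is 500 mL.
[Pb²⁺] = (8.1×10⁻³)(400)/500 = 6.5×10⁻³ M
[SO₄²⁻] = (1.4×10⁻²)(100)/500 = 2.8×10⁻³ M
Q = [Pb²⁺][SO₄²⁻] = 1.8×10⁻⁵
Q = 1.8×10⁻⁵ > Ksp = 2.0×10⁻⁸, so the solution is supersaturated and PbSO₄ precipitates.

Yes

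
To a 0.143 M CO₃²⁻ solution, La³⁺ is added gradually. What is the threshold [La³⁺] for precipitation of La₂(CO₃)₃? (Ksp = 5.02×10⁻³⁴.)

4.14×10⁻¹⁶ M

The threshold for precipitation is Q = Ksp.
La₂(CO₃)₃(s) ⇌ 2 La³⁺(aq) + 3 CO₃²⁻(aq)
Ksp = [La³⁺]^2[CO₃²⁻]^3 = [La³⁺]^2(0.143)^3
[La³⁺]^2 = 5.02×10⁻³⁴ / (0.143)^3 = 1.72×10⁻³¹
[La³⁺] = 4.14×10⁻¹⁶ M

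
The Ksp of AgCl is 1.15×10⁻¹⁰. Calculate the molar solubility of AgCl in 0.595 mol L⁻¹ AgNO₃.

AgCl(s) ⇌ Ag⁺(aq) + Cl⁻(aq)
The solution already contains Ag⁺ at 0.595 mol L⁻¹. Let s be the molar solubility of AgCl.
[Ag⁺] ≈ 0.595 mol L⁻¹ (common ion dominates); [Cl⁻] = s.
Ksp = [Ag⁺][Cl⁻] = (0.595)s
s = 1.15×10⁻¹⁰ / (0.595) = 1.93×10⁻¹⁰
s = 1.93×10⁻¹⁰ mol L⁻¹

1.93×10⁻¹⁰ M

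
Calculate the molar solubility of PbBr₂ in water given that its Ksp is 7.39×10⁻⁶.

PbBr₂(s) ⇌ Pb²⁺(aq) + 2 Br⁻(aq)
Let s be the molar solubility. Then [Pb²⁺] = s and [Br⁻] = 2s.
Ksp = [Pb²⁺][Br⁻]^2 = s · (2s)^2 = 4s^3
4s^3 = 7.39×10⁻⁶  ⇒  s^3 = 1.85×10⁻⁶
Taking the 3rd root, s = 1.23×10⁻² M.

1.23×10⁻² M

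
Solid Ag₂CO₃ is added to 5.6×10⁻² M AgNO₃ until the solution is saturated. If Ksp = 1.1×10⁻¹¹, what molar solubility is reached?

Ag₂CO₃(s) ⇌ 2 Ag⁺(aq) + CO₃²⁻(aq)
The solution already contains Ag⁺ at 5.6×10⁻² M. Let s be the molar solubility of Ag₂CO₃.
[Ag⁺] ≈ 5.6×10⁻² M (common ion dominates); [CO₃²⁻] = s.
Ksp = [Ag⁺]^2[CO₃²⁻] = (5.6×10⁻²)^2s
s = 1.1×10⁻¹¹ / (5.6×10⁻²)^2 = 3.5×10⁻⁹
s = 3.5×10⁻⁹ M

3.5×10⁻⁹ M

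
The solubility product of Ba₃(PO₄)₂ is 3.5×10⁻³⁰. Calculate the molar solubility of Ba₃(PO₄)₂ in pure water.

Ba₃(PO₄)₂(s) ⇌ 3 Ba²⁺(aq) + 2 PO₄³⁻(aq)
Let s be the molar solubility. Then [Ba²⁺] = 3s and [PO₄³⁻] = 2s.
Ksp = [Ba²⁺]^3[PO₄³⁻]^2 = (3s)^3 · (2s)^2 = 108s^5
108s^5 = 3.5×10⁻³⁰  ⇒  s^5 = 3.2×10⁻³²
s = 5.0×10⁻⁷ mol L⁻¹

5.0×10⁻⁷ M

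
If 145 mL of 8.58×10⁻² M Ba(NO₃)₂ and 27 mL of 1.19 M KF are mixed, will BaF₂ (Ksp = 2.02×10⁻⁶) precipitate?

Yes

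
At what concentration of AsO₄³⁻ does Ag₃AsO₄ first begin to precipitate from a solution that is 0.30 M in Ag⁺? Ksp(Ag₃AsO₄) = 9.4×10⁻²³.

3.5×10⁻²¹ M

Precipitation begins when Q = Ksp.
Ag₃AsO₄(s) ⇌ 3 Ag⁺(aq) + AsO₄³⁻(aq)
Ksp = [Ag⁺]^3[AsO₄³⁻] = [AsO₄³⁻](0.30)^3
[AsO₄³⁻] = 9.4×10⁻²³ / (0.30)^3 = 3.5×10⁻²¹
[AsO₄³⁻] = 3.5×10⁻²¹ M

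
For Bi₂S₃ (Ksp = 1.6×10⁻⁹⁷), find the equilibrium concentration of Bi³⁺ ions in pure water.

3.4×10⁻²⁰ M

Bi₂S₃(s) ⇌ 2 Bi³⁺(aq) + 3 S²⁻(aq)
For each mole of Bi₂S₃ that dissolves per liter, [Bi³⁺] = 2s and [S²⁻] = 3s; let s denote this solubility.
Ksp = [Bi³⁺]^2[S²⁻]^3 = (2s)^2 · (3s)^3 = 108s^5 = 1.6×10⁻⁹⁷
s = 1.7×10⁻²⁰ mol L⁻¹
[Bi³⁺] = 2s = 3.4×10⁻²⁰ mol L⁻¹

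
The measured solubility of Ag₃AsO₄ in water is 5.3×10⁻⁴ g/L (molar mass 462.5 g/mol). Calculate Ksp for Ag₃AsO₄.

Molar solubility s = (5.3×10⁻⁴ g/L) / (462.5 g/mol) = 1.146×10⁻⁶ mol/L
Ag₃AsO₄(s) ⇌ 3 Ag⁺(aq) + AsO₄³⁻(aq)
If s mol/L of Ag₃AsO₄ dissolves, [Ag⁺] = 3s and [AsO₄³⁻] = s.
Ksp = [Ag⁺]^3[AsO₄³⁻] = (3s)^3 · s = 27s^4
Ksp = 27 × (1.146×10⁻⁶)^4 = 4.7×10⁻²³

Ksp = 4.7×10⁻²³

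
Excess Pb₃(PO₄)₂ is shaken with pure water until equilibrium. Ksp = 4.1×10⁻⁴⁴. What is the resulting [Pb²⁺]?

2.5×10⁻⁹ M

Pb₃(PO₄)₂(s) ⇌ 3 Pb²⁺(aq) + 2 PO₄³⁻(aq)
For each mole of Pb₃(PO₄)₂ that dissolves per liter, [Pb²⁺] = 3s and [PO₄³⁻] = 2s; let s denote this solubility.
Ksp = [Pb²⁺]^3[PO₄³⁻]^2 = (3s)^3 · (2s)^2 = 108s^5 = 4.1×10⁻⁴⁴
s = 8.2×10⁻¹⁰ mol L⁻¹
[Pb²⁺] = 3s = 2.5×10⁻⁹ mol L⁻¹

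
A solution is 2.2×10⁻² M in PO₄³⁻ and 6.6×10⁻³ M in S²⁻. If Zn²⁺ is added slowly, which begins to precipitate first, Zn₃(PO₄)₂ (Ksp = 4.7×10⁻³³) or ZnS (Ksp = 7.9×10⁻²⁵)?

The threshold for precipitation is Q = Ksp.
For Zn₃(PO₄)₂: [Zn²⁺] = (Ksp/[PO₄³⁻]^2)^(1/3) = 2.1×10⁻¹⁰ M
For ZnS: [Zn²⁺] = (Ksp/[S²⁻]) = 1.2×10⁻²² M
The smaller threshold [Zn²⁺] is reached first, so ZnS precipitates first.

ZnS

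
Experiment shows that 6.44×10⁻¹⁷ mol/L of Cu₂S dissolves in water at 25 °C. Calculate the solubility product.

Ksp = 1.07×10⁻⁴⁸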